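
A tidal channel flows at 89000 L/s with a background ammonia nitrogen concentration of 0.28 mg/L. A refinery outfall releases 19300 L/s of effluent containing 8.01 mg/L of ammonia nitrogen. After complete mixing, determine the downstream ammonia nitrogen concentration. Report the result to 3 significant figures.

1.66 mg/L

After mixing, C = (89000·0.2800 + 19300·8.010) / 108300 = 179500/108300 = 1.658 mg/L.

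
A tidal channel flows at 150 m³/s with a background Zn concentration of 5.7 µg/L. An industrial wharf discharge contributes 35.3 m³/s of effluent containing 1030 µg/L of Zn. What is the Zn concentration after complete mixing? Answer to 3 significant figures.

Flow-weighted average: C = (150.0·5.700 + 35.30·1030) / 185.3 = 37210/185.3 = 200.8 µg/L.

201 µg/L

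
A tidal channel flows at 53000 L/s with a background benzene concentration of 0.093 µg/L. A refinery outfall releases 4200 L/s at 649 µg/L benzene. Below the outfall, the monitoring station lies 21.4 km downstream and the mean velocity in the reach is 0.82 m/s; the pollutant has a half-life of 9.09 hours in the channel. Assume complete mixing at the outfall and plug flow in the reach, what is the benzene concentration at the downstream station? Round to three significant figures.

27.5 µg/L

Mixed concentration C = ΣQC/ΣQ = (53000·0.09300 + 4200·649.0) / 57200 = 2731000/57200 = 47.74 µg/L.
Travel time t = 21.4·1000 / 0.82 = 26100 s = 7.249 h.
Half-life 9.09 h → k = ln 2 / 9.09 = 0.07625 h⁻¹ = 1.830 d⁻¹.
Applying C = C₀e^(−kt): 47.74 × 0.5753 = 27.47 µg/L.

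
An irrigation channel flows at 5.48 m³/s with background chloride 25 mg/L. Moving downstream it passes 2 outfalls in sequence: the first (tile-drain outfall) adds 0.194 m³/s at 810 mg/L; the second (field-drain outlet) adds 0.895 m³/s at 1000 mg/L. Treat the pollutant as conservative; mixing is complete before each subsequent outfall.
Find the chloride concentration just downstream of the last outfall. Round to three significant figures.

Below outfall 1: Q → 5.674 m³/s, C = (5.480·25.00 + 0.1940·810.0)/5.674 = 51.84 mg/L.
Below outfall 2: Q → 6.569 m³/s, C = (5.674·51.84 + 0.8950·1000)/6.569 = 181.0 mg/L.

181 mg/L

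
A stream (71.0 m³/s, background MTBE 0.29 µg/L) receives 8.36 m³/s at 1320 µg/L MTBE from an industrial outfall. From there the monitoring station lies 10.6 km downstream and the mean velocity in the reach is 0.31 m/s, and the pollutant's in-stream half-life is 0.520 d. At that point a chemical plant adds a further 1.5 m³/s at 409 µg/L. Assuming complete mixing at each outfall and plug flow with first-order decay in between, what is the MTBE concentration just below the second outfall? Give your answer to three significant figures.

Conservation of mass: C = (71.00·0.2900 + 8.360·1320) / 79.36 = 11060/79.36 = 139.3 µg/L; combined flow 79.36 m³/s.
Travel time t = 10.6·1000 / 0.31 = 34190 s = 9.498 h.
Half-life 0.520 d → k = ln 2 / 0.520 = 1.333 d⁻¹.
First-order decay: C = 139.3·exp(−k·t) = 139.3·0.5901 = 82.20 µg/L.
Second outfall: C = (79.36·82.20 + 1.500·409.0)/80.86 = 88.26 µg/L.

88.3 µg/L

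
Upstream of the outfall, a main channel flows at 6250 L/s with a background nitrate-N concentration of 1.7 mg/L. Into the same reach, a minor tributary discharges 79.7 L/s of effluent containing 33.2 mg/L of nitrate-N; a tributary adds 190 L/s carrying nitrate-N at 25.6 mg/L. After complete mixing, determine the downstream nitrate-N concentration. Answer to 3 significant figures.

Mass balance: C = (6250·1.700 + 79.70·33.20 + 190.0·25.60) / 6520 = 18140/6520 = 2.782 mg/L.

2.78 mg/L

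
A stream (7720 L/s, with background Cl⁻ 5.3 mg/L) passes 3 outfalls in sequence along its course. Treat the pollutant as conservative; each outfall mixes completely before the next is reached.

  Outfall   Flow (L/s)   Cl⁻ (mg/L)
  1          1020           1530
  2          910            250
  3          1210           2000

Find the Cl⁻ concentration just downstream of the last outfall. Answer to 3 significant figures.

After outfall 1: Q = 7720 + 1020 = 8740 L/s; C = (7720·5.300 + 1020·1530)/8740 = 183.2 mg/L.
After outfall 2: Q = 8740 + 910.0 = 9650 L/s; C = (8740·183.2 + 910.0·250.0)/9650 = 189.5 mg/L.
After outfall 3: Q = 9650 + 1210 = 10860 L/s; C = (9650·189.5 + 1210·2000)/10860 = 391.3 mg/L.

391 mg/L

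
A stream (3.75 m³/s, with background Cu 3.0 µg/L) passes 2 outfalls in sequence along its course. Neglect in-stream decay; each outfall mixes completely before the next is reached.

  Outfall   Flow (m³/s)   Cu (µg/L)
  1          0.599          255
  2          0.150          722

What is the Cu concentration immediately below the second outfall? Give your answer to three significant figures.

Below outfall 1: Q → 4.349 m³/s, C = (3.750·3.000 + 0.5990·255.0)/4.349 = 37.71 µg/L.
Below outfall 2: Q → 4.499 m³/s, C = (4.349·37.71 + 0.1500·722.0)/4.499 = 60.52 µg/L.

60.5 µg/L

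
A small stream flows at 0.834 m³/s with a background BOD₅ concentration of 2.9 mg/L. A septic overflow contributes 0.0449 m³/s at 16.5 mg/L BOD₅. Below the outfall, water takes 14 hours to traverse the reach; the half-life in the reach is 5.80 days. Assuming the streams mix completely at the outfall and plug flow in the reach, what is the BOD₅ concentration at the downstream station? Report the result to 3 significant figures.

3.35 mg/L

Mixed concentration C = ΣQC/ΣQ = (0.8340·2.900 + 0.04490·16.50) / 0.8789 = 3.159/0.8789 = 3.595 mg/L.
Half-life 5.80 d → k = ln 2 / 5.80 = 0.1195 d⁻¹.
Decay over the reach: 3.595·exp(−kt) = 3.595·0.9327 = 3.353 mg/L.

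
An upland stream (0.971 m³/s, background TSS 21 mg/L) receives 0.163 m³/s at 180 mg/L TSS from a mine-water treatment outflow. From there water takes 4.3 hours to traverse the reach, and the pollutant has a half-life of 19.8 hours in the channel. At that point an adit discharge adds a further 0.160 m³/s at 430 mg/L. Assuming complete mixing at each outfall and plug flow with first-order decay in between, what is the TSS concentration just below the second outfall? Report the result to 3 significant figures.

Conservation of mass: C = (0.9710·21.00 + 0.1630·180.0) / 1.134 = 49.73/1.134 = 43.85 mg/L; combined flow 1.134 m³/s.
Half-life 19.8 h → k = ln 2 / 19.8 = 0.03501 h⁻¹ = 0.8402 d⁻¹.
After decay, C = 43.85 × e^(−kt) = 43.85 × 0.8603 = 37.73 mg/L.
Second outfall: C = (1.134·37.73 + 0.1600·430.0)/1.294 = 86.23 mg/L.

86.2 mg/L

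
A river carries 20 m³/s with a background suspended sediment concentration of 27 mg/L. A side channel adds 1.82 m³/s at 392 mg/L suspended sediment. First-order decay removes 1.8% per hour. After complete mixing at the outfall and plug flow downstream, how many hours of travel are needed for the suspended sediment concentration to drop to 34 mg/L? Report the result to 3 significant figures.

28.9 h

Conservation of mass: C = (20.00·27.00 + 1.820·392.0) / 21.82 = 1253/21.82 = 57.44 mg/L.
1.8%/h lost → k = −ln(1 − 0.018) = 0.01816 h⁻¹.
57.44·exp(−k·t) = 34 → t = ln(57.44/34)/k = 103900 s = 28.87 h.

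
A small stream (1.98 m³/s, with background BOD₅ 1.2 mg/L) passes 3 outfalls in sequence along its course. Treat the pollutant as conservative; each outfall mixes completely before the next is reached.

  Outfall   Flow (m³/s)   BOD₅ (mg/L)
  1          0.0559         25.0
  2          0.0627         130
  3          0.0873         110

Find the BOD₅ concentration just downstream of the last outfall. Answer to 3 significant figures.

Outfall 1: combined Q = 2.036 m³/s; C = (1.980·1.200 + 0.05590·25.00)/2.036 = 1.853 mg/L.
Outfall 2: combined Q = 2.099 m³/s; C = (2.036·1.853 + 0.06270·130.0)/2.099 = 5.682 mg/L.
Outfall 3: combined Q = 2.186 m³/s; C = (2.099·5.682 + 0.08730·110.0)/2.186 = 9.848 mg/L.

9.85 mg/L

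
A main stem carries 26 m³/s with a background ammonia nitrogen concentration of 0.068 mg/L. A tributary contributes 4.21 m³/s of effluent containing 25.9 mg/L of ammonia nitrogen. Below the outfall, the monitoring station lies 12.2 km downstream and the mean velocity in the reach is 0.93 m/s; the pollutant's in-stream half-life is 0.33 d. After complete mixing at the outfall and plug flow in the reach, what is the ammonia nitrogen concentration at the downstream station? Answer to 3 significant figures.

2.67 mg/L

Conservation of mass: C = (26.00·0.06800 + 4.210·25.90) / 30.21 = 110.8/30.21 = 3.668 mg/L.
Travel time t = 12.2·1000 / 0.93 = 13120 s = 3.644 h.
Half-life 0.33 d → k = ln 2 / 0.33 = 2.100 d⁻¹.
Applying C = C₀e^(−kt): 3.668 × 0.7269 = 2.666 mg/L.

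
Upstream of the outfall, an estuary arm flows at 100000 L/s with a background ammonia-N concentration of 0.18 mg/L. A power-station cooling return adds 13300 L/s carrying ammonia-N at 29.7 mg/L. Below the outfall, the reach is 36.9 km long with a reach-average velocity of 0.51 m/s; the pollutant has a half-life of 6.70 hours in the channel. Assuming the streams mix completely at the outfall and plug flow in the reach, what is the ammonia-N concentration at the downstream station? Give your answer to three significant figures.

0.456 mg/L

After mixing, C = (100000·0.1800 + 13300·29.70) / 113300 = 413000/113300 = 3.645 mg/L.
Travel time t = 36.9·1000 / 0.51 = 72350 s = 20.10 h.
Half-life 6.70 h → k = ln 2 / 6.70 = 0.1035 h⁻¹ = 2.483 d⁻¹.
Decay over the reach: 3.645·exp(−kt) = 3.645·0.1250 = 0.4558 mg/L.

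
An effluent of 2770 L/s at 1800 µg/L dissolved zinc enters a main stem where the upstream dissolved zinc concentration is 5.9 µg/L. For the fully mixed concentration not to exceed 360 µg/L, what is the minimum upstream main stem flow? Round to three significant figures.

11300 L/s

Set C_mix = 360: (Q·5.900 + 2770·1800) / (Q + 2770) = 360
→ Q = 2770·(1800 − 360)/(360 − 5.900) = 11260 L/s.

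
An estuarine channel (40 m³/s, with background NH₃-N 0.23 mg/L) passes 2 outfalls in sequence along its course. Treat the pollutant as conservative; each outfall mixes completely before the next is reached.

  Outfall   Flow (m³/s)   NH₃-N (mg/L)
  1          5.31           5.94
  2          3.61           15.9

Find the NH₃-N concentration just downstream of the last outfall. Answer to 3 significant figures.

2.01 mg/L

After outfall 1: Q = 40.00 + 5.310 = 45.31 m³/s; C = (40.00·0.2300 + 5.310·5.940)/45.31 = 0.8992 mg/L.
After outfall 2: Q = 45.31 + 3.610 = 48.92 m³/s; C = (45.31·0.8992 + 3.610·15.90)/48.92 = 2.006 mg/L.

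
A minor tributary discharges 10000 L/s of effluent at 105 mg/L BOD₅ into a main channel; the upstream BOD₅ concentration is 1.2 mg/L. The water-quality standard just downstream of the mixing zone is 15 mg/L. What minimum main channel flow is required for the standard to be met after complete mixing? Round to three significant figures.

Set C_mix = 15: (Q·1.200 + 10000·105.0) / (Q + 10000) = 15
→ Q = 10000·(105.0 − 15)/(15 − 1.200) = 65220 L/s.

65200 L/s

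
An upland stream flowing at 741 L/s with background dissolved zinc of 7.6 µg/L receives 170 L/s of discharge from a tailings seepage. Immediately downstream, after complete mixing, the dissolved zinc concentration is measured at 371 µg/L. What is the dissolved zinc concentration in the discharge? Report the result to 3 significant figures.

Mass balance: 741.0·7.600 + 170.0·Cₑ = 911.0·371.0
→ Cₑ = (911.0·371.0 − 741.0·7.600) / 170.0 = 1955 µg/L.

1950 µg/L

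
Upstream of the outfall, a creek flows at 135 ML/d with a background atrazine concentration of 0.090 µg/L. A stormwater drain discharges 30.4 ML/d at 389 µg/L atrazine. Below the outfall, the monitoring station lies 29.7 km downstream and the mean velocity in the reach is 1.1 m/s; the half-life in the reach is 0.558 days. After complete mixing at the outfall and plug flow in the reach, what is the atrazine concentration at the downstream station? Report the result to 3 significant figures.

48.5 µg/L

Flow-weighted average: C = (135.0·0.09000 + 30.40·389.0) / 165.4 = 11840/165.4 = 71.57 µg/L.
Travel time t = 29.7·1000 / 1.1 = 27000 s = 7.500 h.
Half-life 0.558 d → k = ln 2 / 0.558 = 1.242 d⁻¹.
Decay over the reach: 71.57·exp(−kt) = 71.57·0.6783 = 48.55 µg/L.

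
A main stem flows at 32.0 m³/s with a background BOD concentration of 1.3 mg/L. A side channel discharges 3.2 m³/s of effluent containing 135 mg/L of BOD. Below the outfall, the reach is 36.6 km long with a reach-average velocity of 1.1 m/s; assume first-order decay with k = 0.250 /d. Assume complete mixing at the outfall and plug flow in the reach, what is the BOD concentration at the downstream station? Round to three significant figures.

12.2 mg/L

Mixed concentration C = ΣQC/ΣQ = (32.00·1.300 + 3.200·135.0) / 35.20 = 473.6/35.20 = 13.45 mg/L.
Travel time t = 36.6·1000 / 1.1 = 33270 s = 9.242 h.
After decay, C = 13.45 × e^(−kt) = 13.45 × 0.9082 = 12.22 mg/L.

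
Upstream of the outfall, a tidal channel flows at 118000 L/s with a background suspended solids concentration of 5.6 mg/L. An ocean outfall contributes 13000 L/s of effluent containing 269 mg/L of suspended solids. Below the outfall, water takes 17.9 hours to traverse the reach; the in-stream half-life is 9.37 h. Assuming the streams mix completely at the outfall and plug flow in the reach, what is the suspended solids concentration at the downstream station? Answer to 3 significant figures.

Mass balance: C = (118000·5.600 + 13000·269.0) / 131000 = 4158000/131000 = 31.74 mg/L.
Half-life 9.37 h → k = ln 2 / 9.37 = 0.07398 h⁻¹ = 1.775 d⁻¹.
Decay over the reach: 31.74·exp(−kt) = 31.74·0.2660 = 8.443 mg/L.

8.44 mg/L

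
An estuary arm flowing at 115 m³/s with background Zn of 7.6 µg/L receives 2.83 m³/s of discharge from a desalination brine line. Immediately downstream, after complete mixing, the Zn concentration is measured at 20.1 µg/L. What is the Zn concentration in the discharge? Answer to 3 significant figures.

528 µg/L

Mass balance: 115.0·7.600 + 2.830·Cₑ = 117.8·20.10
→ Cₑ = (117.8·20.10 − 115.0·7.600) / 2.830 = 528.1 µg/L.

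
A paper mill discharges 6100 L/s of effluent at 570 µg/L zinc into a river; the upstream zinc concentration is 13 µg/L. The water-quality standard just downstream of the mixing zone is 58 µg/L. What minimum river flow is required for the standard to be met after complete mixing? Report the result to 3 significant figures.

Set C_mix = 58: (Q·13.00 + 6100·570.0) / (Q + 6100) = 58
→ Q = 6100·(570.0 − 58)/(58 − 13.00) = 69400 L/s.

69400 L/s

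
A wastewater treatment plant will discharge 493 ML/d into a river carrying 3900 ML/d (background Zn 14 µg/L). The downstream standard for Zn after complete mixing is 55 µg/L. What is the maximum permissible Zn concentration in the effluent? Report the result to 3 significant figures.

At the limit, (Qr·Cr + Qe·Cₑ)/(Qr + Qe) = 55:
Cₑ = (4393·55 − 3900·14.00) / 493.0 = 379.3 µg/L.

379 µg/L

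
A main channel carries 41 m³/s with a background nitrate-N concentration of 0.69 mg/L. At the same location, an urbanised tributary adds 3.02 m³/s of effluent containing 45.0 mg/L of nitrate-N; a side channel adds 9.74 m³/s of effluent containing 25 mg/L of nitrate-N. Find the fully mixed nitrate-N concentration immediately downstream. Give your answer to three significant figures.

Mixed concentration C = ΣQC/ΣQ = (41.00·0.6900 + 3.020·45.00 + 9.740·25.00) / 53.76 = 407.7/53.76 = 7.584 mg/L.

7.58 mg/L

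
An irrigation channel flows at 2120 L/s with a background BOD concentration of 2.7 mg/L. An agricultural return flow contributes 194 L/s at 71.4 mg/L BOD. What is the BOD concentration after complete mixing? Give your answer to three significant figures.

8.46 mg/L

Conservation of mass: C = (2120·2.700 + 194.0·71.40) / 2314 = 19580/2314 = 8.460 mg/L.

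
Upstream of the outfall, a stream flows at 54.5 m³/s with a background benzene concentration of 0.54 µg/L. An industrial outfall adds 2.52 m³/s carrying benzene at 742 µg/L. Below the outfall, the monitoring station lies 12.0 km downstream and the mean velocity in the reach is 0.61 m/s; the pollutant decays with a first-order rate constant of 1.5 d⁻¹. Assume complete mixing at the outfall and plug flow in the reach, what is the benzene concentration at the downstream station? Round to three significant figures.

Conservation of mass: C = (54.50·0.5400 + 2.520·742.0) / 57.02 = 1899/57.02 = 33.31 µg/L.
Travel time t = 12.0·1000 / 0.61 = 19670 s = 5.464 h.
After decay, C = 33.31 × e^(−kt) = 33.31 × 0.7107 = 23.67 µg/L.

23.7 µg/L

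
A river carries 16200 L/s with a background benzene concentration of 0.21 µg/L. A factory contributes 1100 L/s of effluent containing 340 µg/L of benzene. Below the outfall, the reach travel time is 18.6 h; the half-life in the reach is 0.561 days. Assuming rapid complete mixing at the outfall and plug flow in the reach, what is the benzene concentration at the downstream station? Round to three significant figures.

8.37 µg/L

Mixed concentration C = ΣQC/ΣQ = (16200·0.2100 + 1100·340.0) / 17300 = 377400/17300 = 21.82 µg/L.
Half-life 0.561 d → k = ln 2 / 0.561 = 1.236 d⁻¹.
First-order decay: C = 21.82·exp(−k·t) = 21.82·0.3838 = 8.373 µg/L.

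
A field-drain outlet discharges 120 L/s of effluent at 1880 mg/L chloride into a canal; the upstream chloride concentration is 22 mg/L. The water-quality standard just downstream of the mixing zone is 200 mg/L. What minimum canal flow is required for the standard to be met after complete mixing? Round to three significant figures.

Set C_mix = 200: (Q·22.00 + 120.0·1880) / (Q + 120.0) = 200
→ Q = 120.0·(1880 − 200)/(200 − 22.00) = 1133 L/s.

1130 L/s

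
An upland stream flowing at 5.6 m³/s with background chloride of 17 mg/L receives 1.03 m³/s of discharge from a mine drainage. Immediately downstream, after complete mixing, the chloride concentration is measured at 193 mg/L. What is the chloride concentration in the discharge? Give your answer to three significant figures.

1150 mg/L

Mass balance: 5.600·17.00 + 1.030·Cₑ = 6.630·193.0
→ Cₑ = (6.630·193.0 − 5.600·17.00) / 1.030 = 1150 mg/L.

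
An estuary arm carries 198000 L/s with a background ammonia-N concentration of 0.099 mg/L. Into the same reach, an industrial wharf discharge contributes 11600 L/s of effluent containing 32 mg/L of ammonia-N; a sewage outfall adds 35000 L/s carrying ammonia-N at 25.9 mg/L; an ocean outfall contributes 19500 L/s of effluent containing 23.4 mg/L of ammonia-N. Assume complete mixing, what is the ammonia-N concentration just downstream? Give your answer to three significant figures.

6.64 mg/L

Conservation of mass: C = (198000·0.09900 + 11600·32.00 + 35000·25.90 + 19500·23.40) / 264100 = 1754000/264100 = 6.640 mg/L.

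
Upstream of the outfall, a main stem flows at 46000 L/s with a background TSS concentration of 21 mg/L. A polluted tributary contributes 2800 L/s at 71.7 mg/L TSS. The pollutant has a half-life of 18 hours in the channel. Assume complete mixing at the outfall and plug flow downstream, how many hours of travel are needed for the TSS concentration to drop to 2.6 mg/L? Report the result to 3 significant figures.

57.6 h

After mixing, C = (46000·21.00 + 2800·71.70) / 48800 = 1167000/48800 = 23.91 mg/L.
Half-life 18 h → k = ln 2 / 18 = 0.03851 h⁻¹ = 0.9242 d⁻¹.
23.91·exp(−k·t) = 2.6 → t = ln(23.91/2.6)/k = 207400 s = 57.62 h.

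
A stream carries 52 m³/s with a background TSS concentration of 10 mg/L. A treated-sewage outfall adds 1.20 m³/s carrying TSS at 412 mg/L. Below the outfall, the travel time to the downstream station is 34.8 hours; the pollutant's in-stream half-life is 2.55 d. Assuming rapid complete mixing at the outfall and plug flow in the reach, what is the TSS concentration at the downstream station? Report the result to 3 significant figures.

12.9 mg/L

After mixing, C = (52.00·10.00 + 1.200·412.0) / 53.20 = 1014/53.20 = 19.07 mg/L.
Half-life 2.55 d → k = ln 2 / 2.55 = 0.2718 d⁻¹.
Decay over the reach: 19.07·exp(−kt) = 19.07·0.6743 = 12.86 mg/L.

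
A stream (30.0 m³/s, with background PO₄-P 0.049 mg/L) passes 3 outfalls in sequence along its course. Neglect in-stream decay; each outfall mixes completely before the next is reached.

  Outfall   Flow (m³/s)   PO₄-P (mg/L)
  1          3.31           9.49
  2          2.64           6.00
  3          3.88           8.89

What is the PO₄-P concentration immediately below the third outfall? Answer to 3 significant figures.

2.09 mg/L

Below outfall 1: Q → 33.31 m³/s, C = (30.00·0.04900 + 3.310·9.490)/33.31 = 0.9871 mg/L.
Below outfall 2: Q → 35.95 m³/s, C = (33.31·0.9871 + 2.640·6.000)/35.95 = 1.355 mg/L.
Below outfall 3: Q → 39.83 m³/s, C = (35.95·1.355 + 3.880·8.890)/39.83 = 2.089 mg/L.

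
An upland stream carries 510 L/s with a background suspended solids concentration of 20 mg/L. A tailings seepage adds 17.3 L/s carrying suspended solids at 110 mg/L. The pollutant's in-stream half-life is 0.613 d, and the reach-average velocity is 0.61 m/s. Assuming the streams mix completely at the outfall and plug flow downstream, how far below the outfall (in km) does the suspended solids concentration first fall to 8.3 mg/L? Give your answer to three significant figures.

47.4 km

Flow-weighted average: C = (510.0·20.00 + 17.30·110.0) / 527.3 = 12100/527.3 = 22.95 mg/L.
Half-life 0.613 d → k = ln 2 / 0.613 = 1.131 d⁻¹.
Set 22.95·exp(−k·t) = 8.3 → t = ln(22.95/8.3)/k = 77720 s = 21.59 h.
Distance = v·t = 0.61·77720 = 47410 m = 47.41 km.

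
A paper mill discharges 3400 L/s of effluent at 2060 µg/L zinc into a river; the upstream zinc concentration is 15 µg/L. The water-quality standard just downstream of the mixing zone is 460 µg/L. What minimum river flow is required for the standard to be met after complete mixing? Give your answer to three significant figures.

Set C_mix = 460: (Q·15.00 + 3400·2060) / (Q + 3400) = 460
→ Q = 3400·(2060 − 460)/(460 − 15.00) = 12220 L/s.

12200 L/s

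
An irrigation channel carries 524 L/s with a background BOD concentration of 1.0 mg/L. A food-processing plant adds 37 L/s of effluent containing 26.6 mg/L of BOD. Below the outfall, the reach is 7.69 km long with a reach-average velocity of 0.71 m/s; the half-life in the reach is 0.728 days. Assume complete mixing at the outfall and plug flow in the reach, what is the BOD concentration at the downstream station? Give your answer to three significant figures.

2.39 mg/L

After mixing, C = (524.0·1.000 + 37.00·26.60) / 561.0 = 1508/561.0 = 2.688 mg/L.
Travel time t = 7.69·1000 / 0.71 = 10830 s = 3.009 h.
Half-life 0.728 d → k = ln 2 / 0.728 = 0.9521 d⁻¹.
Applying C = C₀e^(−kt): 2.688 × 0.8875 = 2.386 mg/L.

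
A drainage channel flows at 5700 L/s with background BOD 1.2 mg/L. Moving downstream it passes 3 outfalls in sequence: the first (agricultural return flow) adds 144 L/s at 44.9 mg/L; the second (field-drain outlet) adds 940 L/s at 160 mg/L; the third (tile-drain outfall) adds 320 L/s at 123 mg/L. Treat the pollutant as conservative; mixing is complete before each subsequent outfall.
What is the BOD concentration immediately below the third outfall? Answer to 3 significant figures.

28.6 mg/L

After outfall 1: Q = 5700 + 144.0 = 5844 L/s; C = (5700·1.200 + 144.0·44.90)/5844 = 2.277 mg/L.
After outfall 2: Q = 5844 + 940.0 = 6784 L/s; C = (5844·2.277 + 940.0·160.0)/6784 = 24.13 mg/L.
After outfall 3: Q = 6784 + 320.0 = 7104 L/s; C = (6784·24.13 + 320.0·123.0)/7104 = 28.58 mg/L.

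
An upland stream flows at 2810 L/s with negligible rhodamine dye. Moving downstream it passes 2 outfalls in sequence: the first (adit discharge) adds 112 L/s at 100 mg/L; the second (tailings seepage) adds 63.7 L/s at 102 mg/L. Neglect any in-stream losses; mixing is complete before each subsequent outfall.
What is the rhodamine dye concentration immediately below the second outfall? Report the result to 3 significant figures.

Below outfall 1: Q → 2922 L/s, C = (2810·0 + 112.0·100.0)/2922 = 3.833 mg/L.
Below outfall 2: Q → 2986 L/s, C = (2922·3.833 + 63.70·102.0)/2986 = 5.927 mg/L.

5.93 mg/L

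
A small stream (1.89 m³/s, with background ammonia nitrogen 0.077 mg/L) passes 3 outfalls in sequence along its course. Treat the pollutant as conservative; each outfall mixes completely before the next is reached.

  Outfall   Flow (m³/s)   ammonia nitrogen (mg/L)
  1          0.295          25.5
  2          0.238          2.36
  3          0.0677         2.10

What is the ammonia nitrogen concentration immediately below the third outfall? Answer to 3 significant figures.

Below outfall 1: Q → 2.185 m³/s, C = (1.890·0.07700 + 0.2950·25.50)/2.185 = 3.509 mg/L.
Below outfall 2: Q → 2.423 m³/s, C = (2.185·3.509 + 0.2380·2.360)/2.423 = 3.396 mg/L.
Below outfall 3: Q → 2.491 m³/s, C = (2.423·3.396 + 0.06770·2.100)/2.491 = 3.361 mg/L.

3.36 mg/L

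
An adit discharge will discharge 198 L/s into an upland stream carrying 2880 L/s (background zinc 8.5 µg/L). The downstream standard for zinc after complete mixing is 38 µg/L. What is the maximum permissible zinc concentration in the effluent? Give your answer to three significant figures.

At the limit, (Qr·Cr + Qe·Cₑ)/(Qr + Qe) = 38:
Cₑ = (3078·38 − 2880·8.500) / 198.0 = 467.1 µg/L.

467 µg/L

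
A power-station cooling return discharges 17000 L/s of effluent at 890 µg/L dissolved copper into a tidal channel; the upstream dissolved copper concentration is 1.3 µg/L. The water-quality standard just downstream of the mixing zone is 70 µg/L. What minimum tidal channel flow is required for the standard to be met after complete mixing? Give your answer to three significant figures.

Set C_mix = 70: (Q·1.300 + 17000·890.0) / (Q + 17000) = 70
→ Q = 17000·(890.0 − 70)/(70 − 1.300) = 202900 L/s.

203000 L/s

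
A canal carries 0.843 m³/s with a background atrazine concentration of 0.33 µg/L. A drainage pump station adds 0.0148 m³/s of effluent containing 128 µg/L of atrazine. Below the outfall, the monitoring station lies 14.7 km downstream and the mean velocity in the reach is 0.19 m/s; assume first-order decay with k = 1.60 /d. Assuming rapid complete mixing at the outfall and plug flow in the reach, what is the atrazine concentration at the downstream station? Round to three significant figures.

Conservation of mass: C = (0.8430·0.3300 + 0.01480·128.0) / 0.8578 = 2.173/0.8578 = 2.533 µg/L.
Travel time t = 14.7·1000 / 0.19 = 77370 s = 21.49 h.
Decay over the reach: 2.533·exp(−kt) = 2.533·0.2387 = 0.6044 µg/L.

0.604 µg/L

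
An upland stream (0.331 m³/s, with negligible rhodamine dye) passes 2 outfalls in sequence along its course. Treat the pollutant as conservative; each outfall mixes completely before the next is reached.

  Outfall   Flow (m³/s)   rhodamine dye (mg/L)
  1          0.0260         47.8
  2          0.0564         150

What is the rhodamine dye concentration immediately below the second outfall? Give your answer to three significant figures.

Below outfall 1: Q → 0.3570 m³/s, C = (0.3310·0 + 0.02600·47.80)/0.3570 = 3.481 mg/L.
Below outfall 2: Q → 0.4134 m³/s, C = (0.3570·3.481 + 0.05640·150.0)/0.4134 = 23.47 mg/L.

23.5 mg/L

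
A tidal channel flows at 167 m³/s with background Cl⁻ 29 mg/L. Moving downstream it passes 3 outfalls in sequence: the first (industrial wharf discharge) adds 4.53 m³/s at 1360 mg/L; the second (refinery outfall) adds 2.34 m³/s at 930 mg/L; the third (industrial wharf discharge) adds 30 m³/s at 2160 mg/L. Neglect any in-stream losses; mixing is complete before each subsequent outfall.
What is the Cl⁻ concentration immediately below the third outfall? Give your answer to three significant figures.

After outfall 1: Q = 167.0 + 4.530 = 171.5 m³/s; C = (167.0·29.00 + 4.530·1360)/171.5 = 64.15 mg/L.
After outfall 2: Q = 171.5 + 2.340 = 173.9 m³/s; C = (171.5·64.15 + 2.340·930.0)/173.9 = 75.80 mg/L.
After outfall 3: Q = 173.9 + 30.00 = 203.9 m³/s; C = (173.9·75.80 + 30.00·2160)/203.9 = 382.5 mg/L.

382 mg/L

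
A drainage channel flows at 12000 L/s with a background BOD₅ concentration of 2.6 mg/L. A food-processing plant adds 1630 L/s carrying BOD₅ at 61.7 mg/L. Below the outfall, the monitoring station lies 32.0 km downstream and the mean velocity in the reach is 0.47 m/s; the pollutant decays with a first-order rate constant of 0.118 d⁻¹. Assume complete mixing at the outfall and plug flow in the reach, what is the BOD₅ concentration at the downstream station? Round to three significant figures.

Mixed concentration C = ΣQC/ΣQ = (12000·2.600 + 1630·61.70) / 13630 = 131800/13630 = 9.668 mg/L.
Travel time t = 32.0·1000 / 0.47 = 68090 s = 18.91 h.
After decay, C = 9.668 × e^(−kt) = 9.668 × 0.9112 = 8.809 mg/L.

8.81 mg/L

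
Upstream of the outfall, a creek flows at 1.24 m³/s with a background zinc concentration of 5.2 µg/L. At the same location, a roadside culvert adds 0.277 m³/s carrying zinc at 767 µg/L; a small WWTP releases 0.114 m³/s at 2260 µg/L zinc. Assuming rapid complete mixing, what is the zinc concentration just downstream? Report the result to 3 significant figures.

Conservation of mass: C = (1.240·5.200 + 0.2770·767.0 + 0.1140·2260) / 1.631 = 476.5/1.631 = 292.2 µg/L.

292 µg/L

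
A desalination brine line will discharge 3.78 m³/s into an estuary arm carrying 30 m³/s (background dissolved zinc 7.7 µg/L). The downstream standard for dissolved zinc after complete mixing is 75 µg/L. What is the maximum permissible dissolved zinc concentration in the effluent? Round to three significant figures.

609 µg/L

At the limit, (Qr·Cr + Qe·Cₑ)/(Qr + Qe) = 75:
Cₑ = (33.78·75 − 30.00·7.700) / 3.780 = 609.1 µg/L.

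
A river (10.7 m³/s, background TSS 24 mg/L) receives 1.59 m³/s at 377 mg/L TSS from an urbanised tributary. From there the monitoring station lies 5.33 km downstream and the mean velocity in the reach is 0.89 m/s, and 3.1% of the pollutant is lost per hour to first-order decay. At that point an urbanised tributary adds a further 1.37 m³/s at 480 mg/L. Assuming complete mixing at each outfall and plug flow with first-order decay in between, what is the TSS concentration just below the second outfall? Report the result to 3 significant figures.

Mass balance: C = (10.70·24.00 + 1.590·377.0) / 12.29 = 856.2/12.29 = 69.67 mg/L; combined flow 12.29 m³/s.
Travel time t = 5.33·1000 / 0.89 = 5989 s = 1.664 h.
3.1%/h lost → k = −ln(1 − 0.031) = 0.03149 h⁻¹.
Decay over the reach: 69.67·exp(−kt) = 69.67·0.9490 = 66.11 mg/L.
At the second outfall, C = (12.29·66.11 + 1.370·480.0) / (12.29 + 1.370) = 107.6 mg/L.

108 mg/L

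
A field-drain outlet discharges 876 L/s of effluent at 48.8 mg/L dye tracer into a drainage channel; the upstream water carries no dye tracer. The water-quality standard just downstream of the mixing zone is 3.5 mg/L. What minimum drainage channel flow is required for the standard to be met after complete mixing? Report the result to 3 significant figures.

11300 L/s

Set C_mix = 3.5: (Q·0 + 876.0·48.80) / (Q + 876.0) = 3.5
→ Q = 876.0·(48.80 − 3.5)/(3.5 − 0) = 11340 L/s.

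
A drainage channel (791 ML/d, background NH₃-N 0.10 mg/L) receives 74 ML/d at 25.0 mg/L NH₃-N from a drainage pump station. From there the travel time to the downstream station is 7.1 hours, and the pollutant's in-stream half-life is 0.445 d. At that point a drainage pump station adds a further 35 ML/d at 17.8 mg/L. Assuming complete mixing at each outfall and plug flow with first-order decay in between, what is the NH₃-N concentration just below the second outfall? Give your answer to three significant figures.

After mixing, C = (791.0·0.1000 + 74.00·25.00) / 865.0 = 1929/865.0 = 2.230 mg/L; combined flow 865.0 ML/d.
Half-life 0.445 d → k = ln 2 / 0.445 = 1.558 d⁻¹.
Decay over the reach: 2.230·exp(−kt) = 2.230·0.6308 = 1.407 mg/L.
Second outfall: C = (865.0·1.407 + 35.00·17.80)/900.0 = 2.044 mg/L.

2.04 mg/L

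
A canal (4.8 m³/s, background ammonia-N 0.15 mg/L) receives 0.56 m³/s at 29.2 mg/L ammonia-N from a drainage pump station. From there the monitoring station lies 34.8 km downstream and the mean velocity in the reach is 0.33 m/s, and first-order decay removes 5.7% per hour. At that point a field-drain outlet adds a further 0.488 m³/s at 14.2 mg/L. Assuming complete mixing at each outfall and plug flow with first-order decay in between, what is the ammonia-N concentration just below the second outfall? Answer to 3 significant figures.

Mixed concentration C = ΣQC/ΣQ = (4.800·0.1500 + 0.5600·29.20) / 5.360 = 17.07/5.360 = 3.185 mg/L; combined flow 5.360 m³/s.
Travel time t = 34.8·1000 / 0.33 = 105500 s = 29.29 h.
5.7%/h lost → k = −ln(1 − 0.057) = 0.05869 h⁻¹.
First-order decay: C = 3.185·exp(−k·t) = 3.185·0.1792 = 0.5708 mg/L.
Second outfall: C = (5.360·0.5708 + 0.4880·14.20)/5.848 = 1.708 mg/L.

1.71 mg/L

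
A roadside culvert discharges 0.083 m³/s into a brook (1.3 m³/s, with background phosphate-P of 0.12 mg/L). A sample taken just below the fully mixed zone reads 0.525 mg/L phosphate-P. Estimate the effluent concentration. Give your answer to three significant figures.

6.87 mg/L

Mass balance: 1.300·0.1200 + 0.08300·Cₑ = 1.383·0.5250
→ Cₑ = (1.383·0.5250 − 1.300·0.1200) / 0.08300 = 6.868 mg/L.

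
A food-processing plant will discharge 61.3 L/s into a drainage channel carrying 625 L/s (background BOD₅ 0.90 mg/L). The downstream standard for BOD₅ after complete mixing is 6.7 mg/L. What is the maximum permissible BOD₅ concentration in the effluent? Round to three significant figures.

65.8 mg/L

At the limit, (Qr·Cr + Qe·Cₑ)/(Qr + Qe) = 6.7:
Cₑ = (686.3·6.7 − 625.0·0.9000) / 61.30 = 65.84 mg/L.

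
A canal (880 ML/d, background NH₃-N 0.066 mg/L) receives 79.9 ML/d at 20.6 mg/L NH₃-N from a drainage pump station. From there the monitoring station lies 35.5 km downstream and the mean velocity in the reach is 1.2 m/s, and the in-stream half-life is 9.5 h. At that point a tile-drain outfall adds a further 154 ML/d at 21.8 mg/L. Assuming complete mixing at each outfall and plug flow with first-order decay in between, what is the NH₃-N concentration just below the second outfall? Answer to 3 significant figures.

Mass balance: C = (880.0·0.06600 + 79.90·20.60) / 959.9 = 1704/959.9 = 1.775 mg/L; combined flow 959.9 ML/d.
Travel time t = 35.5·1000 / 1.2 = 29580 s = 8.218 h.
Half-life 9.5 h → k = ln 2 / 9.5 = 0.07296 h⁻¹ = 1.751 d⁻¹.
First-order decay: C = 1.775·exp(−k·t) = 1.775·0.5490 = 0.9747 mg/L.
Second outfall: C = (959.9·0.9747 + 154.0·21.80)/1114 = 3.854 mg/L.

3.85 mg/L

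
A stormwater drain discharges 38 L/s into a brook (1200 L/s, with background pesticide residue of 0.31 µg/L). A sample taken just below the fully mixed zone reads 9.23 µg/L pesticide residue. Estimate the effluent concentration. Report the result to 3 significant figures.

Mass balance: 1200·0.3100 + 38.00·Cₑ = 1238·9.230
→ Cₑ = (1238·9.230 − 1200·0.3100) / 38.00 = 290.9 µg/L.

291 µg/L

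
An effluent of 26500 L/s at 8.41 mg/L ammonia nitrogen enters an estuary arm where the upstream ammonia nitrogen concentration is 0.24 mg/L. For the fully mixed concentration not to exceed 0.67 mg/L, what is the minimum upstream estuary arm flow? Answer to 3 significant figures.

477000 L/s

Set C_mix = 0.67: (Q·0.2400 + 26500·8.410) / (Q + 26500) = 0.67
→ Q = 26500·(8.410 − 0.67)/(0.67 − 0.2400) = 477000 L/s.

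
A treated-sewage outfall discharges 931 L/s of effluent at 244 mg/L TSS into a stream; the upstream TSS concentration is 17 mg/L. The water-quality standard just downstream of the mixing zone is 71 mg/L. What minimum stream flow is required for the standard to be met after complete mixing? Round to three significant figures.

2980 L/s

Set C_mix = 71: (Q·17.00 + 931.0·244.0) / (Q + 931.0) = 71
→ Q = 931.0·(244.0 − 71)/(71 − 17.00) = 2983 L/s.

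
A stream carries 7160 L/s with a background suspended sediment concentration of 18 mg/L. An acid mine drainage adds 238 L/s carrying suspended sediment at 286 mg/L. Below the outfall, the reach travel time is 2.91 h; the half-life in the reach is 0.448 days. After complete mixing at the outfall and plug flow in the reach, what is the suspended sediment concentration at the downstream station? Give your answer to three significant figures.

22.1 mg/L

Flow-weighted average: C = (7160·18.00 + 238.0·286.0) / 7398 = 196900/7398 = 26.62 mg/L.
Half-life 0.448 d → k = ln 2 / 0.448 = 1.547 d⁻¹.
Applying C = C₀e^(−kt): 26.62 × 0.8289 = 22.07 mg/L.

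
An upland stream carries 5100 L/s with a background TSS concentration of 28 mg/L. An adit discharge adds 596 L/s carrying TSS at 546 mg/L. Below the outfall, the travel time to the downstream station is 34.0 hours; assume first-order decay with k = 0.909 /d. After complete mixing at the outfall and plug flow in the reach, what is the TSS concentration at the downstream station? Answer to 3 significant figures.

22.7 mg/L

Mass balance: C = (5100·28.00 + 596.0·546.0) / 5696 = 468200/5696 = 82.20 mg/L.
First-order decay: C = 82.20·exp(−k·t) = 82.20·0.2759 = 22.68 mg/L.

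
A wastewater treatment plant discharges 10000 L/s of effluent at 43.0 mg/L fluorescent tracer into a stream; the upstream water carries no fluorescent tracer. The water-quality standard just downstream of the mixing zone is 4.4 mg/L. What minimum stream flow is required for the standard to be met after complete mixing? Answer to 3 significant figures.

87700 L/s

Set C_mix = 4.4: (Q·0 + 10000·43.00) / (Q + 10000) = 4.4
→ Q = 10000·(43.00 − 4.4)/(4.4 − 0) = 87730 L/s.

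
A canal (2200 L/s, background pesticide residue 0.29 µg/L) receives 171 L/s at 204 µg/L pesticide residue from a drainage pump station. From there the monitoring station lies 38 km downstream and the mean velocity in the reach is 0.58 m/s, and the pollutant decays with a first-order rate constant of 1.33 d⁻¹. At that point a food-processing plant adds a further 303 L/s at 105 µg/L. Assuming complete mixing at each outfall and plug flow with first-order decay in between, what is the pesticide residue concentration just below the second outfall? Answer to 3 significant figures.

Mixed concentration C = ΣQC/ΣQ = (2200·0.2900 + 171.0·204.0) / 2371 = 35520/2371 = 14.98 µg/L; combined flow 2371 L/s.
Travel time t = 38·1000 / 0.58 = 65520 s = 18.20 h.
After decay, C = 14.98 × e^(−kt) = 14.98 × 0.3648 = 5.465 µg/L.
Second outfall: C = (2371·5.465 + 303.0·105.0)/2674 = 16.74 µg/L.

16.7 µg/L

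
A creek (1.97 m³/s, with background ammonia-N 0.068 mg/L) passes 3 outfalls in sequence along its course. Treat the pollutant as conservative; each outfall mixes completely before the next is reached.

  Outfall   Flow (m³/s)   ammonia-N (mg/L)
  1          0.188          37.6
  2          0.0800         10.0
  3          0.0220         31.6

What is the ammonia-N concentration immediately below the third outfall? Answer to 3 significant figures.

Below outfall 1: Q → 2.158 m³/s, C = (1.970·0.06800 + 0.1880·37.60)/2.158 = 3.338 mg/L.
Below outfall 2: Q → 2.238 m³/s, C = (2.158·3.338 + 0.08000·10.00)/2.238 = 3.576 mg/L.
Below outfall 3: Q → 2.260 m³/s, C = (2.238·3.576 + 0.02200·31.60)/2.260 = 3.849 mg/L.

3.85 mg/L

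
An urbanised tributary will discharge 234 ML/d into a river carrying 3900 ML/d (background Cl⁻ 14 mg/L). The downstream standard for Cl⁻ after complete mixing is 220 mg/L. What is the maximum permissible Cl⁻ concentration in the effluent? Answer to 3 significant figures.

3650 mg/L

At the limit, (Qr·Cr + Qe·Cₑ)/(Qr + Qe) = 220:
Cₑ = (4134·220 − 3900·14.00) / 234.0 = 3653 mg/L.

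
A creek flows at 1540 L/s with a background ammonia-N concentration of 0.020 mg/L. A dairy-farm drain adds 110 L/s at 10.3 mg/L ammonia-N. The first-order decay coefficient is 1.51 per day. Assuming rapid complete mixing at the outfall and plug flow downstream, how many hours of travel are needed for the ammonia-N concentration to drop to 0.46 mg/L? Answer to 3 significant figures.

Conservation of mass: C = (1540·0.02000 + 110.0·10.30) / 1650 = 1164/1650 = 0.7053 mg/L.
0.7053·exp(−k·t) = 0.46 → t = ln(0.7053/0.46)/k = 24460 s = 6.794 h.

6.79 h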